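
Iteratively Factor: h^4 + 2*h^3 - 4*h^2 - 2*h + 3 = (h + 1)*(h^3 + h^2 - 5*h + 3) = (h - 1)*(h + 1)*(h^2 + 2*h - 3) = (h - 1)^2*(h + 1)*(h + 3)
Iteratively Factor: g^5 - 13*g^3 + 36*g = (g + 3)*(g^4 - 3*g^3 - 4*g^2 + 12*g) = (g + 2)*(g + 3)*(g^3 - 5*g^2 + 6*g) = (g - 3)*(g + 2)*(g + 3)*(g^2 - 2*g) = (g - 3)*(g - 2)*(g + 2)*(g + 3)*(g)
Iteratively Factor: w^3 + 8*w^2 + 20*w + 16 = (w + 2)*(w^2 + 6*w + 8) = (w + 2)*(w + 4)*(w + 2)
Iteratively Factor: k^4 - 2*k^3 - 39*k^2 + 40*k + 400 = (k + 4)*(k^3 - 6*k^2 - 15*k + 100) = (k + 4)^2*(k^2 - 10*k + 25) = (k - 5)*(k + 4)^2*(k - 5)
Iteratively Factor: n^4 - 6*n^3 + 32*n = (n + 2)*(n^3 - 8*n^2 + 16*n) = n*(n + 2)*(n^2 - 8*n + 16) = n*(n - 4)*(n + 2)*(n - 4)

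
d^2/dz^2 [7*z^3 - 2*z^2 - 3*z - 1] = 42*z - 4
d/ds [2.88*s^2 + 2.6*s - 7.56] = 5.76*s + 2.6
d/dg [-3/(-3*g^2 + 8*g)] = 6*(4 - 3*g)/(g^2*(3*g - 8)^2)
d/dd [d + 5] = 1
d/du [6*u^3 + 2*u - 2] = 18*u^2 + 2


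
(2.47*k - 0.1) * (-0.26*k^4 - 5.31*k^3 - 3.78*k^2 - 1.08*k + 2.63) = -0.6422*k^5 - 13.0897*k^4 - 8.8056*k^3 - 2.2896*k^2 + 6.6041*k - 0.263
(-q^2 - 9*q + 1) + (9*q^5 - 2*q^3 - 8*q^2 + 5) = 9*q^5 - 2*q^3 - 9*q^2 - 9*q + 6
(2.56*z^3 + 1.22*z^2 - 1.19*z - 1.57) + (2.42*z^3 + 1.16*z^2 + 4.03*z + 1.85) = 4.98*z^3 + 2.38*z^2 + 2.84*z + 0.28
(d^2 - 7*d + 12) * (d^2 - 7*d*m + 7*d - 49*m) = d^4 - 7*d^3*m - 37*d^2 + 259*d*m + 84*d - 588*m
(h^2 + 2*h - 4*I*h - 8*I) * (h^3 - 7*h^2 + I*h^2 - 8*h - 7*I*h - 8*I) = h^5 - 5*h^4 - 3*I*h^4 - 18*h^3 + 15*I*h^3 - 36*h^2 + 66*I*h^2 - 88*h + 48*I*h - 64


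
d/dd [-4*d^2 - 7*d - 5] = -8*d - 7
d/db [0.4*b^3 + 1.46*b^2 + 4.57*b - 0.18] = 1.2*b^2 + 2.92*b + 4.57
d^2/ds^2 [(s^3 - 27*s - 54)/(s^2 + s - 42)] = 32/(s^3 + 21*s^2 + 147*s + 343)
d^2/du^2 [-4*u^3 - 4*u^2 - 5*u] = -24*u - 8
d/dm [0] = 0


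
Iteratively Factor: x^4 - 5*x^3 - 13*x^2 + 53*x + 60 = (x - 5)*(x^3 - 13*x - 12) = (x - 5)*(x + 1)*(x^2 - x - 12) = (x - 5)*(x - 4)*(x + 1)*(x + 3)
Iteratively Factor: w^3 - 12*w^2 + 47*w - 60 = (w - 5)*(w^2 - 7*w + 12) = (w - 5)*(w - 4)*(w - 3)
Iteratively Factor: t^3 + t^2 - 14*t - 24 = (t + 2)*(t^2 - t - 12) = (t + 2)*(t + 3)*(t - 4)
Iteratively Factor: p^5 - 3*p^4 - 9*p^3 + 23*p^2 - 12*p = (p - 4)*(p^4 + p^3 - 5*p^2 + 3*p) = (p - 4)*(p - 1)*(p^3 + 2*p^2 - 3*p) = (p - 4)*(p - 1)^2*(p^2 + 3*p) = p*(p - 4)*(p - 1)^2*(p + 3)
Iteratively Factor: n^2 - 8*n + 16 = (n - 4)*(n - 4)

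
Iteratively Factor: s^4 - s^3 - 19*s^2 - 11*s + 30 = (s + 3)*(s^3 - 4*s^2 - 7*s + 10) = (s - 5)*(s + 3)*(s^2 + s - 2) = (s - 5)*(s + 2)*(s + 3)*(s - 1)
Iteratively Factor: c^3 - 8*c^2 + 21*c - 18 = (c - 3)*(c^2 - 5*c + 6) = (c - 3)^2*(c - 2)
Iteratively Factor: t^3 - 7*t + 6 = (t - 2)*(t^2 + 2*t - 3) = (t - 2)*(t + 3)*(t - 1)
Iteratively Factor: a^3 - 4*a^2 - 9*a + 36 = (a - 3)*(a^2 - a - 12) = (a - 3)*(a + 3)*(a - 4)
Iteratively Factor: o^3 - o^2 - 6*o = (o)*(o^2 - o - 6) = o*(o - 3)*(o + 2)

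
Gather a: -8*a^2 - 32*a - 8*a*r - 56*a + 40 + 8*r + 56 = -8*a^2 + a*(-8*r - 88) + 8*r + 96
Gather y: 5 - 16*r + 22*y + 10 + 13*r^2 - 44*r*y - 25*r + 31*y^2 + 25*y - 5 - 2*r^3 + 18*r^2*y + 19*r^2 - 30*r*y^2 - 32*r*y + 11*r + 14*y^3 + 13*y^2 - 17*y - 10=-2*r^3 + 32*r^2 - 30*r + 14*y^3 + y^2*(44 - 30*r) + y*(18*r^2 - 76*r + 30)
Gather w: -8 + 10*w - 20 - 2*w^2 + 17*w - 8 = -2*w^2 + 27*w - 36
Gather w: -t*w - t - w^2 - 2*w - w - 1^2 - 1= -t - w^2 + w*(-t - 3) - 2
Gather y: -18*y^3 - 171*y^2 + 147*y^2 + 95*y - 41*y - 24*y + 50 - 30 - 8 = -18*y^3 - 24*y^2 + 30*y + 12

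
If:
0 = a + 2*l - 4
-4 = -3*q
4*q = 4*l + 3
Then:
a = 17/6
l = 7/12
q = 4/3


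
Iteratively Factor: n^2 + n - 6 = (n - 2)*(n + 3)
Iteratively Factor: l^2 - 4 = (l - 2)*(l + 2)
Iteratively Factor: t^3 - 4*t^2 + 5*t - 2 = (t - 2)*(t^2 - 2*t + 1) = (t - 2)*(t - 1)*(t - 1)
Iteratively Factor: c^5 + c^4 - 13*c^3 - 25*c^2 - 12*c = (c)*(c^4 + c^3 - 13*c^2 - 25*c - 12) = c*(c + 1)*(c^3 - 13*c - 12) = c*(c - 4)*(c + 1)*(c^2 + 4*c + 3) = c*(c - 4)*(c + 1)^2*(c + 3)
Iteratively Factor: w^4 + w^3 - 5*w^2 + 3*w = (w + 3)*(w^3 - 2*w^2 + w) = w*(w + 3)*(w^2 - 2*w + 1) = w*(w - 1)*(w + 3)*(w - 1)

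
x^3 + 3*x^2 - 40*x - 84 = (x - 6)*(x + 2)*(x + 7)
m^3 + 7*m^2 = m^2*(m + 7)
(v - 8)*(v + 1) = v^2 - 7*v - 8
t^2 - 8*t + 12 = (t - 6)*(t - 2)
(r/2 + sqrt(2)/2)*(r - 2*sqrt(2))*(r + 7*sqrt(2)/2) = r^3/2 + 5*sqrt(2)*r^2/4 - 11*r/2 - 7*sqrt(2)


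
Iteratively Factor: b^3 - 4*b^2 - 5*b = (b)*(b^2 - 4*b - 5) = b*(b + 1)*(b - 5)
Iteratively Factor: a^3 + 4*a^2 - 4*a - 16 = (a + 2)*(a^2 + 2*a - 8) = (a + 2)*(a + 4)*(a - 2)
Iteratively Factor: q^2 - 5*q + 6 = (q - 3)*(q - 2)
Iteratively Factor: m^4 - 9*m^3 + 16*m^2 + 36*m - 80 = (m - 5)*(m^3 - 4*m^2 - 4*m + 16) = (m - 5)*(m - 2)*(m^2 - 2*m - 8) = (m - 5)*(m - 2)*(m + 2)*(m - 4)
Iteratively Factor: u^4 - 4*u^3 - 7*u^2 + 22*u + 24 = (u + 2)*(u^3 - 6*u^2 + 5*u + 12) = (u + 1)*(u + 2)*(u^2 - 7*u + 12) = (u - 3)*(u + 1)*(u + 2)*(u - 4)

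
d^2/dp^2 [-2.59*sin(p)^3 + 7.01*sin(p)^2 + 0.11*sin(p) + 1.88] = 1.8325*sin(p) - 5.8275*sin(3*p) + 14.02*cos(2*p)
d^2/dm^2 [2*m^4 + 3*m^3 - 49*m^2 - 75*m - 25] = 24*m^2 + 18*m - 98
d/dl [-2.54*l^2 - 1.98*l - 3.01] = -5.08*l - 1.98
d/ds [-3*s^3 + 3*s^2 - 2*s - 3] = -9*s^2 + 6*s - 2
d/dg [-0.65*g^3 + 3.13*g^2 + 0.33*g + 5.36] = -1.95*g^2 + 6.26*g + 0.33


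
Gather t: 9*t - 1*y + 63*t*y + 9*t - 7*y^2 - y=t*(63*y + 18) - 7*y^2 - 2*y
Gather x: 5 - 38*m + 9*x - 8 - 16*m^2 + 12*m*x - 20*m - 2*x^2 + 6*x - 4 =-16*m^2 - 58*m - 2*x^2 + x*(12*m + 15) - 7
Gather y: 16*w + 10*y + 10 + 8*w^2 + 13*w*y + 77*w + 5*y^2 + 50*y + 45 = 8*w^2 + 93*w + 5*y^2 + y*(13*w + 60) + 55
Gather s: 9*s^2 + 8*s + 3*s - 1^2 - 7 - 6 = 9*s^2 + 11*s - 14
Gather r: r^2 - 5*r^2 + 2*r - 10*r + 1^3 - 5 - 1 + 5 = -4*r^2 - 8*r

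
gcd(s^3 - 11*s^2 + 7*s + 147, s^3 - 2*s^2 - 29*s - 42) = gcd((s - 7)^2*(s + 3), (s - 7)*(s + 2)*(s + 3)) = s^2 - 4*s - 21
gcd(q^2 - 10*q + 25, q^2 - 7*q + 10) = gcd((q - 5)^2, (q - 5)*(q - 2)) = q - 5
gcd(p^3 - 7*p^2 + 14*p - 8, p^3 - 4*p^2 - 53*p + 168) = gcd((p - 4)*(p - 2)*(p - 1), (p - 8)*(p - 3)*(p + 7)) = 1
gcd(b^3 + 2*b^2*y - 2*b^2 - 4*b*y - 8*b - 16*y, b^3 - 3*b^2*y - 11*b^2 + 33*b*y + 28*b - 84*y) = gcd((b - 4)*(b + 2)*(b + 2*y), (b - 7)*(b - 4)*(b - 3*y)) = b - 4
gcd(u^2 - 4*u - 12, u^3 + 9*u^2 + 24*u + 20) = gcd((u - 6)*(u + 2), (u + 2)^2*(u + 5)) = u + 2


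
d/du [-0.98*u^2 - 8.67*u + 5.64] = -1.96*u - 8.67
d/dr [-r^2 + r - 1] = 1 - 2*r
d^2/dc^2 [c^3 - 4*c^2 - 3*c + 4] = 6*c - 8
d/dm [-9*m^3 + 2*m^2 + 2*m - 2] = -27*m^2 + 4*m + 2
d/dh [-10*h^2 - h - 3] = -20*h - 1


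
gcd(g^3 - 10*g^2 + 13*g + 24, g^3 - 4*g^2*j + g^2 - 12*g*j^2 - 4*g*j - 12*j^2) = g + 1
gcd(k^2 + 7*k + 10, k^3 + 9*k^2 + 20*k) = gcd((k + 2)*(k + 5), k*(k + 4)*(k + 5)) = k + 5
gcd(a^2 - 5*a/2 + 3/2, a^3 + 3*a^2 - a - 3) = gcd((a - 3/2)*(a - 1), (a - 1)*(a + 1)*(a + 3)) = a - 1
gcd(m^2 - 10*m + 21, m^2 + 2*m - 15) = m - 3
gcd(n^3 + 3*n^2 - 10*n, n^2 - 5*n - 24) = 1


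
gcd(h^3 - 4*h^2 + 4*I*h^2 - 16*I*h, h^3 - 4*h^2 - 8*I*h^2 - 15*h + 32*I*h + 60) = h - 4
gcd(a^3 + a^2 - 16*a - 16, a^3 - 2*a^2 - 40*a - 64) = a + 4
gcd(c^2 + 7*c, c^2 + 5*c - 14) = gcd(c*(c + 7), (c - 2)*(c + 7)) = c + 7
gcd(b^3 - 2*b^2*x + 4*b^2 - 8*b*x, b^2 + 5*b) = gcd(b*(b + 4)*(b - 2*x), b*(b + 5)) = b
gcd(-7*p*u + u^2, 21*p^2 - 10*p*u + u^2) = 7*p - u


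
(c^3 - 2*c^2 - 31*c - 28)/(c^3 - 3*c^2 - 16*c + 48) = (c^2 - 6*c - 7)/(c^2 - 7*c + 12)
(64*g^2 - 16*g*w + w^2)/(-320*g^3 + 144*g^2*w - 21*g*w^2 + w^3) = 1/(-5*g + w)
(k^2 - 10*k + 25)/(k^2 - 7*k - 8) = (-k^2 + 10*k - 25)/(-k^2 + 7*k + 8)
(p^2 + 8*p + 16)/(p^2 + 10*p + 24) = (p + 4)/(p + 6)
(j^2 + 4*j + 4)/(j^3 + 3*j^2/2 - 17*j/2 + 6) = 2*(j^2 + 4*j + 4)/(2*j^3 + 3*j^2 - 17*j + 12)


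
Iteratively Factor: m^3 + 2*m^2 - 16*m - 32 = (m + 2)*(m^2 - 16) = (m - 4)*(m + 2)*(m + 4)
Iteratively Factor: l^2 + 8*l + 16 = (l + 4)*(l + 4)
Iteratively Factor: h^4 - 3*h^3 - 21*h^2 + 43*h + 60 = (h - 3)*(h^3 - 21*h - 20) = (h - 5)*(h - 3)*(h^2 + 5*h + 4) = (h - 5)*(h - 3)*(h + 4)*(h + 1)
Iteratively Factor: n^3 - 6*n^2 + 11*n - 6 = (n - 3)*(n^2 - 3*n + 2) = (n - 3)*(n - 1)*(n - 2)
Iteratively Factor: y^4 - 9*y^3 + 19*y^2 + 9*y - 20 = (y + 1)*(y^3 - 10*y^2 + 29*y - 20) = (y - 1)*(y + 1)*(y^2 - 9*y + 20) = (y - 4)*(y - 1)*(y + 1)*(y - 5)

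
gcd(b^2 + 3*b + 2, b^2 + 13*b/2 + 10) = 1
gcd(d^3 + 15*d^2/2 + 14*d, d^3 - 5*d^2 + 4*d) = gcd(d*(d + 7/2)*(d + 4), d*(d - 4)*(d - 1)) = d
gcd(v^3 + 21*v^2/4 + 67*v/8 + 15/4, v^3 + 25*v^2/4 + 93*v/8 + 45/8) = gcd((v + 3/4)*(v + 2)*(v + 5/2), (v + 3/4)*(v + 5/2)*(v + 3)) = v^2 + 13*v/4 + 15/8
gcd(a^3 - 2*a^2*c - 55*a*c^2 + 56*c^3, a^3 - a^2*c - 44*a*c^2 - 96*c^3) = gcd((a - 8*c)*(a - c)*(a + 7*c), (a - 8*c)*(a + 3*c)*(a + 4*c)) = a - 8*c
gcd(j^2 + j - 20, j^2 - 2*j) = 1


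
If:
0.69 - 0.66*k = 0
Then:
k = 1.05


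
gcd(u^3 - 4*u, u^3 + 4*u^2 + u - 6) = u + 2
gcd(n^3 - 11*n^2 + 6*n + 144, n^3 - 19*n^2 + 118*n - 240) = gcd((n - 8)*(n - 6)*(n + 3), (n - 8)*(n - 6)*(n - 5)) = n^2 - 14*n + 48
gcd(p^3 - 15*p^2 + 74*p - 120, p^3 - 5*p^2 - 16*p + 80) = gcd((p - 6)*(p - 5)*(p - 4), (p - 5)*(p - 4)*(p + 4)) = p^2 - 9*p + 20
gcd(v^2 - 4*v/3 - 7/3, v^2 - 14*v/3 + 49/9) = v - 7/3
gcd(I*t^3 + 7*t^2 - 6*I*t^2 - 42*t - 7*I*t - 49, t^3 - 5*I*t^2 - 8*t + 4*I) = 1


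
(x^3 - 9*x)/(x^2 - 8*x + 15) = x*(x + 3)/(x - 5)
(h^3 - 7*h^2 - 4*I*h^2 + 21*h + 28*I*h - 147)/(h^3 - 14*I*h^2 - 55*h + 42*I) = (h^2 + h*(-7 + 3*I) - 21*I)/(h^2 - 7*I*h - 6)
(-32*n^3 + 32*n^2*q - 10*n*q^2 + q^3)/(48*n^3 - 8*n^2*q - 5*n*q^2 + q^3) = (-2*n + q)/(3*n + q)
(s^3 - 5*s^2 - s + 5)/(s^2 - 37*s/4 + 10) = 4*(s^3 - 5*s^2 - s + 5)/(4*s^2 - 37*s + 40)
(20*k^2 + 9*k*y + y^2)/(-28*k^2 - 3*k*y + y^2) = (5*k + y)/(-7*k + y)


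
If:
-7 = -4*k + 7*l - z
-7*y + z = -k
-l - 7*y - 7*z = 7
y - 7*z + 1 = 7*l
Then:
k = 2751/467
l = 980/467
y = 268/467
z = -875/467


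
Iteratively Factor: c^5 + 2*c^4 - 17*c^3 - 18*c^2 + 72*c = (c + 4)*(c^4 - 2*c^3 - 9*c^2 + 18*c) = (c + 3)*(c + 4)*(c^3 - 5*c^2 + 6*c) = (c - 2)*(c + 3)*(c + 4)*(c^2 - 3*c) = c*(c - 2)*(c + 3)*(c + 4)*(c - 3)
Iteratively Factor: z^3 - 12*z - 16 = (z + 2)*(z^2 - 2*z - 8) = (z + 2)^2*(z - 4)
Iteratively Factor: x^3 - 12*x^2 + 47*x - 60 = (x - 3)*(x^2 - 9*x + 20) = (x - 5)*(x - 3)*(x - 4)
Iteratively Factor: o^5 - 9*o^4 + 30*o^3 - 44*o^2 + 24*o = (o - 2)*(o^4 - 7*o^3 + 16*o^2 - 12*o) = (o - 2)^2*(o^3 - 5*o^2 + 6*o) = o*(o - 2)^2*(o^2 - 5*o + 6) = o*(o - 3)*(o - 2)^2*(o - 2)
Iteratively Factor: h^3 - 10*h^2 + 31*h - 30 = (h - 3)*(h^2 - 7*h + 10) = (h - 5)*(h - 3)*(h - 2)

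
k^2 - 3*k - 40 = (k - 8)*(k + 5)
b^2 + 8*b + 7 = (b + 1)*(b + 7)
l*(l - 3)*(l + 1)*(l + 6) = l^4 + 4*l^3 - 15*l^2 - 18*l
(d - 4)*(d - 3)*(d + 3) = d^3 - 4*d^2 - 9*d + 36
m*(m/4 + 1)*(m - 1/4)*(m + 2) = m^4/4 + 23*m^3/16 + 13*m^2/8 - m/2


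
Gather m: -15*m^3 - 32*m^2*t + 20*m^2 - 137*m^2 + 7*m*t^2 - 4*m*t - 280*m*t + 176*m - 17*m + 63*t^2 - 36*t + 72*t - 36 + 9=-15*m^3 + m^2*(-32*t - 117) + m*(7*t^2 - 284*t + 159) + 63*t^2 + 36*t - 27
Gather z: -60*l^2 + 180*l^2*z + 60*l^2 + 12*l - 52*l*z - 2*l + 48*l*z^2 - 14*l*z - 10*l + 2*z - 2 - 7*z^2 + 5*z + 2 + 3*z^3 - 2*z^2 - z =3*z^3 + z^2*(48*l - 9) + z*(180*l^2 - 66*l + 6)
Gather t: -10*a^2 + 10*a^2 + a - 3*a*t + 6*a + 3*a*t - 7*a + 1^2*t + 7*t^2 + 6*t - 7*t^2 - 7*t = 0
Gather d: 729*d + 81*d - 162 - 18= 810*d - 180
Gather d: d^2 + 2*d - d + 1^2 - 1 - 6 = d^2 + d - 6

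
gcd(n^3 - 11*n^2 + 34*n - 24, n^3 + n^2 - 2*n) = n - 1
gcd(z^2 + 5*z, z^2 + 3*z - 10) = z + 5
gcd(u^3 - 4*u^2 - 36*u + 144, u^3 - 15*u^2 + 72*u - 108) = u - 6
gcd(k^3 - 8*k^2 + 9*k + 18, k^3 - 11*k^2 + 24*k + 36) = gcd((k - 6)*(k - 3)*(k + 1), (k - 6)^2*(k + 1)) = k^2 - 5*k - 6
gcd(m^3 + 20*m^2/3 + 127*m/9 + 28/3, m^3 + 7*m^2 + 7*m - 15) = m + 3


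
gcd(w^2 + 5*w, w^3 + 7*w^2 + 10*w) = w^2 + 5*w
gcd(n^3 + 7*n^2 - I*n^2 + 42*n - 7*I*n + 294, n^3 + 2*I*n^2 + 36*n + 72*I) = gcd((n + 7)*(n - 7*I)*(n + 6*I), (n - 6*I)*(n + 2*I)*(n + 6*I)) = n + 6*I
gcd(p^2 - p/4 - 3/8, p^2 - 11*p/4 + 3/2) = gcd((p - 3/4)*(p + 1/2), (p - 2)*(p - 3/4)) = p - 3/4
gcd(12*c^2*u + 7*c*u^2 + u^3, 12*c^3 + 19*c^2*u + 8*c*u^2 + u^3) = 12*c^2 + 7*c*u + u^2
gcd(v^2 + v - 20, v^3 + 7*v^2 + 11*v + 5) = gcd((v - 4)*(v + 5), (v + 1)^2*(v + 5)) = v + 5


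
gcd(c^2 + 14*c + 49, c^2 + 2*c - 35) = c + 7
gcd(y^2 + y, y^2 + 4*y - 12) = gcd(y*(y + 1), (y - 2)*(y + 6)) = 1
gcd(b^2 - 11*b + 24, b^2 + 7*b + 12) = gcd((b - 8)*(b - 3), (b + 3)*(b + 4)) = 1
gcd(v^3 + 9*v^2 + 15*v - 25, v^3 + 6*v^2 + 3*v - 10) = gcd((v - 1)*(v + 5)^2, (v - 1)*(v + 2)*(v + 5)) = v^2 + 4*v - 5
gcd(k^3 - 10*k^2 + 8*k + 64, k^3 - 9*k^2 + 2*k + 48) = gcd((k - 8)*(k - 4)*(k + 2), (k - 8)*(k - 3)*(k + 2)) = k^2 - 6*k - 16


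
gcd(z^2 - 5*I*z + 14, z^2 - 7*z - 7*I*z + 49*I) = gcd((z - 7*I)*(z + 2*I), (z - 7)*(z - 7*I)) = z - 7*I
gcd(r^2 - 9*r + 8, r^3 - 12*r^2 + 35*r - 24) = r^2 - 9*r + 8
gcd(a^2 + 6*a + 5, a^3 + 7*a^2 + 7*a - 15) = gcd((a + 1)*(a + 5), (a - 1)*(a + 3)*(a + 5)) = a + 5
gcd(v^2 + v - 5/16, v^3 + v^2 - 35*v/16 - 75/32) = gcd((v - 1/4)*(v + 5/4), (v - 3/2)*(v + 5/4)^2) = v + 5/4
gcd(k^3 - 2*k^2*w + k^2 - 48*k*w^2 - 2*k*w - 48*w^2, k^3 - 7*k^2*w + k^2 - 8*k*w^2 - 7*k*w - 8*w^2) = -k^2 + 8*k*w - k + 8*w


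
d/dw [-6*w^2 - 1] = -12*w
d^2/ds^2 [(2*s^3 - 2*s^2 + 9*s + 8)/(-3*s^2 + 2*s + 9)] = 2*(-131*s^3 - 162*s^2 - 1071*s + 76)/(27*s^6 - 54*s^5 - 207*s^4 + 316*s^3 + 621*s^2 - 486*s - 729)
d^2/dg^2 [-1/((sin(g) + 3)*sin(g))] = (4*sin(g) + 9 + 3/sin(g) - 18/sin(g)^2 - 18/sin(g)^3)/(sin(g) + 3)^3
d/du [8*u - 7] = 8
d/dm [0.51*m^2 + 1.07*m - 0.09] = 1.02*m + 1.07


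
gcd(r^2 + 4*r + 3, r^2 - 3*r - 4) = r + 1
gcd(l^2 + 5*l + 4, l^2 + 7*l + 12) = l + 4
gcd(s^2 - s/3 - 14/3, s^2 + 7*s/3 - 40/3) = 1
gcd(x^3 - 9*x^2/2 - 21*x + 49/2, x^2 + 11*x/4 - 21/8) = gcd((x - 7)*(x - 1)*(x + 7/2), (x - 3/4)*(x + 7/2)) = x + 7/2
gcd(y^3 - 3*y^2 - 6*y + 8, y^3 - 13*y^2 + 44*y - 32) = y^2 - 5*y + 4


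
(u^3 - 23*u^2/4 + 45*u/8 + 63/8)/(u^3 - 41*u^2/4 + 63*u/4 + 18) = (u - 7/2)/(u - 8)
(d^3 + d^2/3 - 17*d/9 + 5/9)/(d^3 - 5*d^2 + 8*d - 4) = (9*d^2 + 12*d - 5)/(9*(d^2 - 4*d + 4))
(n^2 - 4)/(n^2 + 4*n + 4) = (n - 2)/(n + 2)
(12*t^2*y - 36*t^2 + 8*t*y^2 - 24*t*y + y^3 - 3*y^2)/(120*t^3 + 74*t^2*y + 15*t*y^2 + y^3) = (2*t*y - 6*t + y^2 - 3*y)/(20*t^2 + 9*t*y + y^2)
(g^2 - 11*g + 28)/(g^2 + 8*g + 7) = (g^2 - 11*g + 28)/(g^2 + 8*g + 7)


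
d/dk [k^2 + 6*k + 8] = 2*k + 6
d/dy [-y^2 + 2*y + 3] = 2 - 2*y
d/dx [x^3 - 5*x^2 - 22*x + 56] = 3*x^2 - 10*x - 22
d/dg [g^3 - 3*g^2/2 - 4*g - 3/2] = 3*g^2 - 3*g - 4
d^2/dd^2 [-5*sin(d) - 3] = 5*sin(d)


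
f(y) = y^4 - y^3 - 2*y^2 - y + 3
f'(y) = 4*y^3 - 3*y^2 - 4*y - 1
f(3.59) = 93.47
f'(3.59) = 131.05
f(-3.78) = 236.37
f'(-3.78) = -244.79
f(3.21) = 52.28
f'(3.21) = 87.55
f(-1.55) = 9.24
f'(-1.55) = -16.90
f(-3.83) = 248.85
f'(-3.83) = -254.41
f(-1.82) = 15.20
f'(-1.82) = -27.77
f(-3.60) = 195.30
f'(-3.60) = -212.10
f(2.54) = 12.79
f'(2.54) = 35.03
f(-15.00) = 53568.00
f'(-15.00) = -14116.00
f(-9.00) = 7140.00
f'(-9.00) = -3124.00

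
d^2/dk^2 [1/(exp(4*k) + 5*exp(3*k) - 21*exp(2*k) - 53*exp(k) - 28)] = ((-16*exp(3*k) - 45*exp(2*k) + 84*exp(k) + 53)*(-exp(4*k) - 5*exp(3*k) + 21*exp(2*k) + 53*exp(k) + 28) - 2*(4*exp(3*k) + 15*exp(2*k) - 42*exp(k) - 53)^2*exp(k))*exp(k)/(-exp(4*k) - 5*exp(3*k) + 21*exp(2*k) + 53*exp(k) + 28)^3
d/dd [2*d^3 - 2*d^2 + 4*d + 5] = 6*d^2 - 4*d + 4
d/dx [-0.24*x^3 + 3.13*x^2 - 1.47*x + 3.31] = -0.72*x^2 + 6.26*x - 1.47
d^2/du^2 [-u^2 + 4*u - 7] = -2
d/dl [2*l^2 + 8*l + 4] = 4*l + 8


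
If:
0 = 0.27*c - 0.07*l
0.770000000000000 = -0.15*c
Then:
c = -5.13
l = -19.80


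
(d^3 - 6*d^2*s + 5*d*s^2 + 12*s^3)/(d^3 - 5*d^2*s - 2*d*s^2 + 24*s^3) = (d + s)/(d + 2*s)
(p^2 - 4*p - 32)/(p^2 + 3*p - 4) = (p - 8)/(p - 1)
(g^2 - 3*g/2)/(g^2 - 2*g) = (g - 3/2)/(g - 2)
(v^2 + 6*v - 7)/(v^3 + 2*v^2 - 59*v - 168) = (v - 1)/(v^2 - 5*v - 24)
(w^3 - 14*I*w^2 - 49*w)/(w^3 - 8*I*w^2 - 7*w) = (w - 7*I)/(w - I)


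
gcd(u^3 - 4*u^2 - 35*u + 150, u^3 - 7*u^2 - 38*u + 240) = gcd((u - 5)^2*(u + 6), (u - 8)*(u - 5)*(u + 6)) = u^2 + u - 30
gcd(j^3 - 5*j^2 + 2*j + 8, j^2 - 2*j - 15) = 1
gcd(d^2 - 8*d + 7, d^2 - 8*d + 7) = d^2 - 8*d + 7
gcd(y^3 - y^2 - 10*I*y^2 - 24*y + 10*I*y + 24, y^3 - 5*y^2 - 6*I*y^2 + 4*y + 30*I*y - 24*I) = y^2 + y*(-1 - 6*I) + 6*I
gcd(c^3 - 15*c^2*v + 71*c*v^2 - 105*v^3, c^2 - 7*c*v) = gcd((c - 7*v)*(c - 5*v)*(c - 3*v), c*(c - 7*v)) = -c + 7*v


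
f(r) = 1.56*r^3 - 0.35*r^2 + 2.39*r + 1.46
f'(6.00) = 166.67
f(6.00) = 340.16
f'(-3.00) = 46.61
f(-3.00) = -50.98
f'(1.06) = 6.91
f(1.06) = 5.46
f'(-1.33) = 11.60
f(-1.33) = -6.01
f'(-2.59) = 35.60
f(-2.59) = -34.18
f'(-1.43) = 12.96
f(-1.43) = -7.24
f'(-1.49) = 13.82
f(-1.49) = -8.04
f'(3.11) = 45.48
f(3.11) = 52.43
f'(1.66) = 14.12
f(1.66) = 11.60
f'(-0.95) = 7.28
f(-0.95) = -2.46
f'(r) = 4.68*r^2 - 0.7*r + 2.39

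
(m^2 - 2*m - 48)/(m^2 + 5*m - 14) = (m^2 - 2*m - 48)/(m^2 + 5*m - 14)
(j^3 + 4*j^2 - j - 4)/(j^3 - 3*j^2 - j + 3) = (j + 4)/(j - 3)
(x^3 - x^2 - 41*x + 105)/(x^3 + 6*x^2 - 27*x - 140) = (x - 3)/(x + 4)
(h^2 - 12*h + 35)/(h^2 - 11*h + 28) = (h - 5)/(h - 4)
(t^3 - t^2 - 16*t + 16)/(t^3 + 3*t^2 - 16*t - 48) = (t - 1)/(t + 3)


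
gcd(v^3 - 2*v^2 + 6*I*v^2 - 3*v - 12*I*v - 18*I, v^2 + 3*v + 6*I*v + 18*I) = v + 6*I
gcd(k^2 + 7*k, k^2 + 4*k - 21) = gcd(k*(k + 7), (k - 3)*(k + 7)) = k + 7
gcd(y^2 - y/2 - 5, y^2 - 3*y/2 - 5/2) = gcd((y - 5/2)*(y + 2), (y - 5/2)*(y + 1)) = y - 5/2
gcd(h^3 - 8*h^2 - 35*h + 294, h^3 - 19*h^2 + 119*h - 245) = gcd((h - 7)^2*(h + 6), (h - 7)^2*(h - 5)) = h^2 - 14*h + 49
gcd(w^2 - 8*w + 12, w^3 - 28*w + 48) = w - 2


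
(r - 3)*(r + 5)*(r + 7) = r^3 + 9*r^2 - r - 105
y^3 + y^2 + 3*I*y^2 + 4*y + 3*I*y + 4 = (y + 1)*(y - I)*(y + 4*I)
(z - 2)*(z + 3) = z^2 + z - 6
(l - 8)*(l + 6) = l^2 - 2*l - 48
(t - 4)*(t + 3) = t^2 - t - 12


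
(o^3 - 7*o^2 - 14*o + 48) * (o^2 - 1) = o^5 - 7*o^4 - 15*o^3 + 55*o^2 + 14*o - 48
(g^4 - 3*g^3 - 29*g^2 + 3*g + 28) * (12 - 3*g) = -3*g^5 + 21*g^4 + 51*g^3 - 357*g^2 - 48*g + 336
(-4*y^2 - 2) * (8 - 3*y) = 12*y^3 - 32*y^2 + 6*y - 16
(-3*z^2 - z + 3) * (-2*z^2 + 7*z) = 6*z^4 - 19*z^3 - 13*z^2 + 21*z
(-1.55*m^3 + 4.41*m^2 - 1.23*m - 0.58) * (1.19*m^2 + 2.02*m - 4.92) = -1.8445*m^5 + 2.1169*m^4 + 15.0705*m^3 - 24.872*m^2 + 4.88*m + 2.8536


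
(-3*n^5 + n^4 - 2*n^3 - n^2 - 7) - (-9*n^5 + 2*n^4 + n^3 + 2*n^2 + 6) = 6*n^5 - n^4 - 3*n^3 - 3*n^2 - 13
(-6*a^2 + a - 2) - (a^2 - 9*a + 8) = -7*a^2 + 10*a - 10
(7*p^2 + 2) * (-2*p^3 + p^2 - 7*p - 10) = -14*p^5 + 7*p^4 - 53*p^3 - 68*p^2 - 14*p - 20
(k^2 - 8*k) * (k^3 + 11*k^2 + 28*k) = k^5 + 3*k^4 - 60*k^3 - 224*k^2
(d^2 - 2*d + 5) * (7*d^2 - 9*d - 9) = 7*d^4 - 23*d^3 + 44*d^2 - 27*d - 45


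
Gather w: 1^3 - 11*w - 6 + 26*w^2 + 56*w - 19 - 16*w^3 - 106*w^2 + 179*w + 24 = -16*w^3 - 80*w^2 + 224*w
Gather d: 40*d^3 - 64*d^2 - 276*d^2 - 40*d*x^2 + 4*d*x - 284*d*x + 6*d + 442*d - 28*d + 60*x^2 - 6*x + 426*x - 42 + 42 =40*d^3 - 340*d^2 + d*(-40*x^2 - 280*x + 420) + 60*x^2 + 420*x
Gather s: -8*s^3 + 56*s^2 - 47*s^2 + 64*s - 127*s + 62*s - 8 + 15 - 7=-8*s^3 + 9*s^2 - s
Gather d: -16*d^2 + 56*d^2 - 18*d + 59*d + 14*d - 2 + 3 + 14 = 40*d^2 + 55*d + 15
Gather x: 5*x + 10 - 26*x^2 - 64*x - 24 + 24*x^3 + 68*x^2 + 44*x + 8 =24*x^3 + 42*x^2 - 15*x - 6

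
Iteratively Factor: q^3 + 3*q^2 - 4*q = (q + 4)*(q^2 - q) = q*(q + 4)*(q - 1)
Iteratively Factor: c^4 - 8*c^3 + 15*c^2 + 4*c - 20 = (c + 1)*(c^3 - 9*c^2 + 24*c - 20) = (c - 5)*(c + 1)*(c^2 - 4*c + 4) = (c - 5)*(c - 2)*(c + 1)*(c - 2)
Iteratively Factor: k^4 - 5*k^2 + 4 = (k + 2)*(k^3 - 2*k^2 - k + 2) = (k + 1)*(k + 2)*(k^2 - 3*k + 2) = (k - 1)*(k + 1)*(k + 2)*(k - 2)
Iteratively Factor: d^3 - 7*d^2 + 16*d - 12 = (d - 2)*(d^2 - 5*d + 6) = (d - 2)^2*(d - 3)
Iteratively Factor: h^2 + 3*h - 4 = (h - 1)*(h + 4)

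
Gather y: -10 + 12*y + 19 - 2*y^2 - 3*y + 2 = -2*y^2 + 9*y + 11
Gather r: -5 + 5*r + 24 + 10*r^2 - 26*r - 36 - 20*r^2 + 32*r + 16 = -10*r^2 + 11*r - 1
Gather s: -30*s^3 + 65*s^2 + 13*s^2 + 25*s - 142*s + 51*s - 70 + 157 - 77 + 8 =-30*s^3 + 78*s^2 - 66*s + 18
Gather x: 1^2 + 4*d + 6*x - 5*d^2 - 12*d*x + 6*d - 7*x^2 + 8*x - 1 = -5*d^2 + 10*d - 7*x^2 + x*(14 - 12*d)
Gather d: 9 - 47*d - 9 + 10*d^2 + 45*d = 10*d^2 - 2*d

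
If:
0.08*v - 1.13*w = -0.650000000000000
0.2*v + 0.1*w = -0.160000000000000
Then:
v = -1.05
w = 0.50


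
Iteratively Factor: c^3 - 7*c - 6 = (c - 3)*(c^2 + 3*c + 2) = (c - 3)*(c + 1)*(c + 2)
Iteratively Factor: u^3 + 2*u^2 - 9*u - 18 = (u - 3)*(u^2 + 5*u + 6) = (u - 3)*(u + 2)*(u + 3)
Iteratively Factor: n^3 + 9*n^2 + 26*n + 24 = (n + 4)*(n^2 + 5*n + 6) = (n + 3)*(n + 4)*(n + 2)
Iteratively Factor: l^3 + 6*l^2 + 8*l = (l)*(l^2 + 6*l + 8) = l*(l + 2)*(l + 4)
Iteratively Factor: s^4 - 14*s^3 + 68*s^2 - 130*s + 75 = (s - 1)*(s^3 - 13*s^2 + 55*s - 75) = (s - 5)*(s - 1)*(s^2 - 8*s + 15) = (s - 5)*(s - 3)*(s - 1)*(s - 5)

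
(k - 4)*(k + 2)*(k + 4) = k^3 + 2*k^2 - 16*k - 32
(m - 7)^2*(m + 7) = m^3 - 7*m^2 - 49*m + 343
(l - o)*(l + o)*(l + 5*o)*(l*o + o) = l^4*o + 5*l^3*o^2 + l^3*o - l^2*o^3 + 5*l^2*o^2 - 5*l*o^4 - l*o^3 - 5*o^4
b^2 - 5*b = b*(b - 5)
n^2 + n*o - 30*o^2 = (n - 5*o)*(n + 6*o)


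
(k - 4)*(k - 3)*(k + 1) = k^3 - 6*k^2 + 5*k + 12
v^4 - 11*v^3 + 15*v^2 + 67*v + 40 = (v - 8)*(v - 5)*(v + 1)^2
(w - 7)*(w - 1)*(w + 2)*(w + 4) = w^4 - 2*w^3 - 33*w^2 - 22*w + 56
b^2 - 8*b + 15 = (b - 5)*(b - 3)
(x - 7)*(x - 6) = x^2 - 13*x + 42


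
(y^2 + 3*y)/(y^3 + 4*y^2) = (y + 3)/(y*(y + 4))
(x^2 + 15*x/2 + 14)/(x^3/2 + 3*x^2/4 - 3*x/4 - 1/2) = 2*(2*x^2 + 15*x + 28)/(2*x^3 + 3*x^2 - 3*x - 2)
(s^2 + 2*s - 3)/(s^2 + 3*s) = (s - 1)/s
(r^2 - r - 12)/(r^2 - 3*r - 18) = (r - 4)/(r - 6)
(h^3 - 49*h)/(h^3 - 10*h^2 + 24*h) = (h^2 - 49)/(h^2 - 10*h + 24)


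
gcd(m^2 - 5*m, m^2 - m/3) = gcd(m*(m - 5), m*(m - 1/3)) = m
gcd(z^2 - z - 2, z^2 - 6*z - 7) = z + 1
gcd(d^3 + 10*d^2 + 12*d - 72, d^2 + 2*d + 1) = 1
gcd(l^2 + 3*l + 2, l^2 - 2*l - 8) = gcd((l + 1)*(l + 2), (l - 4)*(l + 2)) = l + 2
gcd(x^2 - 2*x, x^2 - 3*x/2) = x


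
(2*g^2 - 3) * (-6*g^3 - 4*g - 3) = -12*g^5 + 10*g^3 - 6*g^2 + 12*g + 9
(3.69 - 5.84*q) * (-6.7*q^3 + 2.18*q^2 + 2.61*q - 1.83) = 39.128*q^4 - 37.4542*q^3 - 7.1982*q^2 + 20.3181*q - 6.7527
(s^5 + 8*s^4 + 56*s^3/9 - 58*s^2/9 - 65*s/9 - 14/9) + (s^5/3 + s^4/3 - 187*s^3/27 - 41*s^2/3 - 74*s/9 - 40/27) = 4*s^5/3 + 25*s^4/3 - 19*s^3/27 - 181*s^2/9 - 139*s/9 - 82/27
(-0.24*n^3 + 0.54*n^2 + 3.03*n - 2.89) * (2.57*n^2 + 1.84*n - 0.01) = -0.6168*n^5 + 0.9462*n^4 + 8.7831*n^3 - 1.8575*n^2 - 5.3479*n + 0.0289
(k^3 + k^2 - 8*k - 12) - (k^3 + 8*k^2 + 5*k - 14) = -7*k^2 - 13*k + 2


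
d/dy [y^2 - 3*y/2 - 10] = 2*y - 3/2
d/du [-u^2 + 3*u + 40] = 3 - 2*u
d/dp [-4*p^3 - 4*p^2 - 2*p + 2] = -12*p^2 - 8*p - 2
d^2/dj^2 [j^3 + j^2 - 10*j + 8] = 6*j + 2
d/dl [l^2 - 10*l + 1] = 2*l - 10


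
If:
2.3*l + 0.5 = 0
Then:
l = -0.22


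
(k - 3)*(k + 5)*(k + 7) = k^3 + 9*k^2 - k - 105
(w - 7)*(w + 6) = w^2 - w - 42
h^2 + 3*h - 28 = (h - 4)*(h + 7)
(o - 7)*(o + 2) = o^2 - 5*o - 14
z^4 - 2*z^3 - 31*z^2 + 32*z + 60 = (z - 6)*(z - 2)*(z + 1)*(z + 5)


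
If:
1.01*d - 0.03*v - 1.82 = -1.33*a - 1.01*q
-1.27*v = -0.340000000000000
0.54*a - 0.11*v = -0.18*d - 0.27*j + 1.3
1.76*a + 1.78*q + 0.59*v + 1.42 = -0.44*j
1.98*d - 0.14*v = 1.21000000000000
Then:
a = 3.87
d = 0.63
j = -3.23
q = -3.91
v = 0.27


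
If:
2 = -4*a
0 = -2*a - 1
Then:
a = -1/2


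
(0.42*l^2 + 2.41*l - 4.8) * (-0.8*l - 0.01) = -0.336*l^3 - 1.9322*l^2 + 3.8159*l + 0.048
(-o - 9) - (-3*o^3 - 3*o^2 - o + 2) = 3*o^3 + 3*o^2 - 11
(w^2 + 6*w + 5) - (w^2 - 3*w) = 9*w + 5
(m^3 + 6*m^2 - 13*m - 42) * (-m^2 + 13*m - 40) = -m^5 + 7*m^4 + 51*m^3 - 367*m^2 - 26*m + 1680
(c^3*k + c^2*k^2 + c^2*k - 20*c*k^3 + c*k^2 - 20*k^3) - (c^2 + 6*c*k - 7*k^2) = c^3*k + c^2*k^2 + c^2*k - c^2 - 20*c*k^3 + c*k^2 - 6*c*k - 20*k^3 + 7*k^2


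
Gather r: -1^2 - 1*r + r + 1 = 0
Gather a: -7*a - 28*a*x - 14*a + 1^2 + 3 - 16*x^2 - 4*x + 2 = a*(-28*x - 21) - 16*x^2 - 4*x + 6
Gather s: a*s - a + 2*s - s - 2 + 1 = -a + s*(a + 1) - 1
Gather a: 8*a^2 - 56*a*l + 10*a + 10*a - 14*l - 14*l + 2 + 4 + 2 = 8*a^2 + a*(20 - 56*l) - 28*l + 8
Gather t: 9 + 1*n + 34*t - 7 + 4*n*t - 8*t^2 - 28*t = n - 8*t^2 + t*(4*n + 6) + 2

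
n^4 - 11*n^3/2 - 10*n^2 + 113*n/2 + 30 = (n - 5)*(n - 4)*(n + 1/2)*(n + 3)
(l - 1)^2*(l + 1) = l^3 - l^2 - l + 1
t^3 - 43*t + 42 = (t - 6)*(t - 1)*(t + 7)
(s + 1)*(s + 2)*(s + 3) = s^3 + 6*s^2 + 11*s + 6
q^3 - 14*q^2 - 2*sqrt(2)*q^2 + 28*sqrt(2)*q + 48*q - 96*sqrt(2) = (q - 8)*(q - 6)*(q - 2*sqrt(2))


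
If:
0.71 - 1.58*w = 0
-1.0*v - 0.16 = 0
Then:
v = -0.16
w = 0.45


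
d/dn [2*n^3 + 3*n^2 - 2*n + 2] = 6*n^2 + 6*n - 2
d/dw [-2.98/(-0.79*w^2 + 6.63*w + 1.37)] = (19.7574 - 4.7084*w)/(-0.79*w^2 + 6.63*w + 1.37)^2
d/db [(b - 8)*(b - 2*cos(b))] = b + (b - 8)*(2*sin(b) + 1) - 2*cos(b)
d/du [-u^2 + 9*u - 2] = 9 - 2*u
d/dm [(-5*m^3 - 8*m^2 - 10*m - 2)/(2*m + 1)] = (-20*m^3 - 31*m^2 - 16*m - 6)/(4*m^2 + 4*m + 1)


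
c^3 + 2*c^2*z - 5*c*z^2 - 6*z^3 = (c - 2*z)*(c + z)*(c + 3*z)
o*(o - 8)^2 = o^3 - 16*o^2 + 64*o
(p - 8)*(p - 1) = p^2 - 9*p + 8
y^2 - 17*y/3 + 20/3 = (y - 4)*(y - 5/3)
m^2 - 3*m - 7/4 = (m - 7/2)*(m + 1/2)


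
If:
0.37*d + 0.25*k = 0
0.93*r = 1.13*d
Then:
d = 0.823008849557522*r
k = -1.21805309734513*r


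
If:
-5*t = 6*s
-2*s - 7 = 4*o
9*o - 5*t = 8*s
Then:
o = -7/13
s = -63/26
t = 189/65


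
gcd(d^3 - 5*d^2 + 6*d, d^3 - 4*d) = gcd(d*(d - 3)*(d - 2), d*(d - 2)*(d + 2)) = d^2 - 2*d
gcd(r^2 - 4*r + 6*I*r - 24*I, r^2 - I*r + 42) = r + 6*I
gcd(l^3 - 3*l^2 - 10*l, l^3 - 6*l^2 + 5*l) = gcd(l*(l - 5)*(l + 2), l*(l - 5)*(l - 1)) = l^2 - 5*l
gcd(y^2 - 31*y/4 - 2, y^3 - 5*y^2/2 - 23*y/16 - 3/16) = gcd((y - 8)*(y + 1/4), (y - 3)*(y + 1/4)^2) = y + 1/4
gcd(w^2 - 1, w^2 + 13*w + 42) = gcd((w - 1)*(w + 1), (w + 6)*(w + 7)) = 1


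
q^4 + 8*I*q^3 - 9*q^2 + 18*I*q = q*(q - I)*(q + 3*I)*(q + 6*I)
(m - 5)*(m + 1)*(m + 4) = m^3 - 21*m - 20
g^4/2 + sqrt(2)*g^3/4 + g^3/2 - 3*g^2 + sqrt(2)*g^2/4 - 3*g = g*(g/2 + sqrt(2))*(g + 1)*(g - 3*sqrt(2)/2)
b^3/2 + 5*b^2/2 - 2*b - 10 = (b/2 + 1)*(b - 2)*(b + 5)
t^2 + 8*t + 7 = (t + 1)*(t + 7)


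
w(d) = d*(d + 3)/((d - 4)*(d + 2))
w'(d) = d/((d - 4)*(d + 2)) - d*(d + 3)/((d - 4)*(d + 2)^2) - d*(d + 3)/((d - 4)^2*(d + 2)) + (d + 3)/((d - 4)*(d + 2)) = (-5*d^2 - 16*d - 24)/(d^4 - 4*d^3 - 12*d^2 + 32*d + 64)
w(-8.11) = 0.56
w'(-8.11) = -0.04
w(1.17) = -0.54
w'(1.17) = -0.62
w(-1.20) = 0.52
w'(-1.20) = -0.69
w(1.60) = -0.85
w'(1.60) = -0.84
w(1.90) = -1.14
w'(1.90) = -1.08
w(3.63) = -11.55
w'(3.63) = -34.10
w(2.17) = -1.47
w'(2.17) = -1.41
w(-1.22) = 0.53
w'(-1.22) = -0.72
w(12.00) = 1.61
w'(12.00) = -0.07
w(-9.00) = 0.59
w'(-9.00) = -0.03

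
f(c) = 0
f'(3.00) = 0.00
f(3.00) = 0.00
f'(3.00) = 0.00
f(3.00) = 0.00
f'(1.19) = 0.00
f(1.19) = 0.00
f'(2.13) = 0.00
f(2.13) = 0.00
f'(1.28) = 0.00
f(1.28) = 0.00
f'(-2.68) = 0.00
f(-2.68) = 0.00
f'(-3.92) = 0.00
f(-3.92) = 0.00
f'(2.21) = 0.00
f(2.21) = 0.00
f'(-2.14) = 0.00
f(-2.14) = 0.00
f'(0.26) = 0.00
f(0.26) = 0.00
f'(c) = 0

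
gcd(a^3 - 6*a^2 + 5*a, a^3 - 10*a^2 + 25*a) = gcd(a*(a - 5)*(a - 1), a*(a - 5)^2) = a^2 - 5*a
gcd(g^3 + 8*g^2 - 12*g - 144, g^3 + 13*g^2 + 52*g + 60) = g + 6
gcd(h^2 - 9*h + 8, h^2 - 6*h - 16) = h - 8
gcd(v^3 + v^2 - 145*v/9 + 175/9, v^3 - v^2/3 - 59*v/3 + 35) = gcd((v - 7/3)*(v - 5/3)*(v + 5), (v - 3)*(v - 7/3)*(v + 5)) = v^2 + 8*v/3 - 35/3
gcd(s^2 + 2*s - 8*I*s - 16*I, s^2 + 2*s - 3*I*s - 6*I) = s + 2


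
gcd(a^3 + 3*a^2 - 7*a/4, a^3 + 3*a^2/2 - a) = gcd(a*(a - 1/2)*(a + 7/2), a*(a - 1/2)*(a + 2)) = a^2 - a/2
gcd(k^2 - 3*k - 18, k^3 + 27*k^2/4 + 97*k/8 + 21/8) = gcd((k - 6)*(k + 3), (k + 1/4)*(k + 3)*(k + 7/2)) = k + 3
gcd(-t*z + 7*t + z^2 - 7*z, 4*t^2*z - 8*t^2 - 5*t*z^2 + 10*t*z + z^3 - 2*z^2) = -t + z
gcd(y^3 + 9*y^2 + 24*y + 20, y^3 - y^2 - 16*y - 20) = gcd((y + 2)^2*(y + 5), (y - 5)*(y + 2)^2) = y^2 + 4*y + 4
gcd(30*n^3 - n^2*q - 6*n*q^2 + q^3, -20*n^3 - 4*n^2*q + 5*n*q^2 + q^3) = 2*n + q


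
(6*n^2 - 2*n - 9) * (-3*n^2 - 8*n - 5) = -18*n^4 - 42*n^3 + 13*n^2 + 82*n + 45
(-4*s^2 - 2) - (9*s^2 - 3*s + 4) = -13*s^2 + 3*s - 6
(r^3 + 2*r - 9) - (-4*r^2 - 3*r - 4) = r^3 + 4*r^2 + 5*r - 5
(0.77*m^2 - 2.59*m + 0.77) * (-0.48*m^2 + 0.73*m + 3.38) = -0.3696*m^4 + 1.8053*m^3 + 0.3423*m^2 - 8.1921*m + 2.6026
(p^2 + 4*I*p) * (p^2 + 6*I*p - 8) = p^4 + 10*I*p^3 - 32*p^2 - 32*I*p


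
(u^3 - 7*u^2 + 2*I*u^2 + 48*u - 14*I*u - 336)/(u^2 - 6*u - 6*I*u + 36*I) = (u^2 + u*(-7 + 8*I) - 56*I)/(u - 6)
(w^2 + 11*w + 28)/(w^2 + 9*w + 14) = (w + 4)/(w + 2)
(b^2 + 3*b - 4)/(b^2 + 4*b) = (b - 1)/b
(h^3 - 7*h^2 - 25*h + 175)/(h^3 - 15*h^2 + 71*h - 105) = (h + 5)/(h - 3)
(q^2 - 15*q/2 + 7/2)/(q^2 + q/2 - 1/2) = (q - 7)/(q + 1)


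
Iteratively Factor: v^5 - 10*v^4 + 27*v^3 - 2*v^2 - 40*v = (v - 4)*(v^4 - 6*v^3 + 3*v^2 + 10*v) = (v - 5)*(v - 4)*(v^3 - v^2 - 2*v) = v*(v - 5)*(v - 4)*(v^2 - v - 2) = v*(v - 5)*(v - 4)*(v + 1)*(v - 2)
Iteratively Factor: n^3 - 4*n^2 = (n)*(n^2 - 4*n) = n*(n - 4)*(n)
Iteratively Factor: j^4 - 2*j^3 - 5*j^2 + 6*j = (j)*(j^3 - 2*j^2 - 5*j + 6) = j*(j + 2)*(j^2 - 4*j + 3) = j*(j - 3)*(j + 2)*(j - 1)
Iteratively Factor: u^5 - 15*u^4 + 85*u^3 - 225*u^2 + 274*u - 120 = (u - 2)*(u^4 - 13*u^3 + 59*u^2 - 107*u + 60) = (u - 5)*(u - 2)*(u^3 - 8*u^2 + 19*u - 12) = (u - 5)*(u - 2)*(u - 1)*(u^2 - 7*u + 12) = (u - 5)*(u - 3)*(u - 2)*(u - 1)*(u - 4)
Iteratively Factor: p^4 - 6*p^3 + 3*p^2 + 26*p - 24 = (p - 1)*(p^3 - 5*p^2 - 2*p + 24) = (p - 1)*(p + 2)*(p^2 - 7*p + 12) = (p - 4)*(p - 1)*(p + 2)*(p - 3)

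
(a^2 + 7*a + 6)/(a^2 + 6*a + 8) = (a^2 + 7*a + 6)/(a^2 + 6*a + 8)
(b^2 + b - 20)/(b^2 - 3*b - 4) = (b + 5)/(b + 1)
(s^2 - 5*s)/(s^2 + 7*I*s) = (s - 5)/(s + 7*I)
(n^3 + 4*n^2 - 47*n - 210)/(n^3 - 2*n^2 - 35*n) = (n + 6)/n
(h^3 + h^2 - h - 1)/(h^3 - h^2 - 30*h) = (-h^3 - h^2 + h + 1)/(h*(-h^2 + h + 30))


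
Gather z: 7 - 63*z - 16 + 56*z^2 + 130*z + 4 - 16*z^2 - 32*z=40*z^2 + 35*z - 5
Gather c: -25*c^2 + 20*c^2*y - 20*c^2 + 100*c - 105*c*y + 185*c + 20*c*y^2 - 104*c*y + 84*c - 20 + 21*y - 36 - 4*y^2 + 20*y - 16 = c^2*(20*y - 45) + c*(20*y^2 - 209*y + 369) - 4*y^2 + 41*y - 72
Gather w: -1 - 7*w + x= -7*w + x - 1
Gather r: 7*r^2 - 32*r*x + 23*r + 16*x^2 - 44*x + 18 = 7*r^2 + r*(23 - 32*x) + 16*x^2 - 44*x + 18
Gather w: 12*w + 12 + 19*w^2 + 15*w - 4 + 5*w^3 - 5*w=5*w^3 + 19*w^2 + 22*w + 8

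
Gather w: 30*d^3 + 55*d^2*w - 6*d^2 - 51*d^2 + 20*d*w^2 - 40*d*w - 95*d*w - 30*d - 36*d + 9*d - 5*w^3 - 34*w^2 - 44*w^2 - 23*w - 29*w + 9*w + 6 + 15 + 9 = 30*d^3 - 57*d^2 - 57*d - 5*w^3 + w^2*(20*d - 78) + w*(55*d^2 - 135*d - 43) + 30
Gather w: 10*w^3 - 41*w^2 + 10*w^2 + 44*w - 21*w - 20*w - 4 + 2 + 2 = 10*w^3 - 31*w^2 + 3*w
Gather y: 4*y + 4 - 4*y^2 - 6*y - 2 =-4*y^2 - 2*y + 2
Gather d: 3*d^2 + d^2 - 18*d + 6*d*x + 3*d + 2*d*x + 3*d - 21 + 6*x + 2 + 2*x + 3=4*d^2 + d*(8*x - 12) + 8*x - 16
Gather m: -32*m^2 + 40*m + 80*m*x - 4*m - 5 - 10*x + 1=-32*m^2 + m*(80*x + 36) - 10*x - 4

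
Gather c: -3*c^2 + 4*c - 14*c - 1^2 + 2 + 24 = -3*c^2 - 10*c + 25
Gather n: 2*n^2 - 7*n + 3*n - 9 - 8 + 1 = 2*n^2 - 4*n - 16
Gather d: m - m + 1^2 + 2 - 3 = 0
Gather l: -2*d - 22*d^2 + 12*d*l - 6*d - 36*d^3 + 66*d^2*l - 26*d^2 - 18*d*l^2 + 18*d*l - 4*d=-36*d^3 - 48*d^2 - 18*d*l^2 - 12*d + l*(66*d^2 + 30*d)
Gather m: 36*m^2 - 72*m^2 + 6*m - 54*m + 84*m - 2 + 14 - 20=-36*m^2 + 36*m - 8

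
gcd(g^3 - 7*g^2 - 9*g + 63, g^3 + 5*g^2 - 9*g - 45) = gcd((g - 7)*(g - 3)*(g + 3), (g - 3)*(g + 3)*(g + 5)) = g^2 - 9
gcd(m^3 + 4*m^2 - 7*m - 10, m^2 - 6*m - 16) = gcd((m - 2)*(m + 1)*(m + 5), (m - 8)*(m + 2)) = 1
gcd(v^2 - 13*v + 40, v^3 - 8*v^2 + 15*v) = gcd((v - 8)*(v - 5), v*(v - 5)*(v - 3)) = v - 5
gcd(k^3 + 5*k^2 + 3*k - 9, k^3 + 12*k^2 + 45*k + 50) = 1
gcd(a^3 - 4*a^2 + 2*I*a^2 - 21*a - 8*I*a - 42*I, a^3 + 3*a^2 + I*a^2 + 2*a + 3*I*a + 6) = a^2 + a*(3 + 2*I) + 6*I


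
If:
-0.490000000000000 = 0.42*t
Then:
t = -1.17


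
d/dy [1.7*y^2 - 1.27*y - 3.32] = 3.4*y - 1.27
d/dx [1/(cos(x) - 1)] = sin(x)/(cos(x) - 1)^2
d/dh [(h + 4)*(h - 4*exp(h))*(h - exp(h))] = (1 - exp(h))*(h + 4)*(h - 4*exp(h)) - (h + 4)*(h - exp(h))*(4*exp(h) - 1) + (h - 4*exp(h))*(h - exp(h))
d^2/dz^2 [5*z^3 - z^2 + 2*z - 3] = 30*z - 2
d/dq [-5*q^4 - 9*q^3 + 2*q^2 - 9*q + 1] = -20*q^3 - 27*q^2 + 4*q - 9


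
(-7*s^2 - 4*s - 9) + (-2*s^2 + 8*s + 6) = -9*s^2 + 4*s - 3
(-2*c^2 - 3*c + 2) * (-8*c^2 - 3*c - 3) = 16*c^4 + 30*c^3 - c^2 + 3*c - 6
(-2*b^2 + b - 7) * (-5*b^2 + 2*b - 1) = 10*b^4 - 9*b^3 + 39*b^2 - 15*b + 7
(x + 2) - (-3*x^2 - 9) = 3*x^2 + x + 11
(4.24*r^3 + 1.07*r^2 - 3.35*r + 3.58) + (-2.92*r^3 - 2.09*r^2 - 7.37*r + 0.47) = 1.32*r^3 - 1.02*r^2 - 10.72*r + 4.05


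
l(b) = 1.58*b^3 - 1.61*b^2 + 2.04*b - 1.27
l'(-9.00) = 414.96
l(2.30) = 14.13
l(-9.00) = -1301.86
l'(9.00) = 357.00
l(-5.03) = -253.34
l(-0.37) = -2.33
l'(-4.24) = 100.91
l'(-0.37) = 3.88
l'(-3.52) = 72.10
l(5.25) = 193.70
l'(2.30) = 19.71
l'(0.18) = 1.61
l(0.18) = -0.95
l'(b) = 4.74*b^2 - 3.22*b + 2.04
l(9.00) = 1038.50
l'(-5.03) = 138.16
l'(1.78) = 11.33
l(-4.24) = -159.30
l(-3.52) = -97.31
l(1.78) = 6.17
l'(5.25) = 115.78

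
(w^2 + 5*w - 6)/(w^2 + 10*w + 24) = (w - 1)/(w + 4)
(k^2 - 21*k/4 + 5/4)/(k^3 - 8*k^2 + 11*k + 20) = (k - 1/4)/(k^2 - 3*k - 4)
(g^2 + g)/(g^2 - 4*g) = (g + 1)/(g - 4)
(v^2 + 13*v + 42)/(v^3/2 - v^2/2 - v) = 2*(v^2 + 13*v + 42)/(v*(v^2 - v - 2))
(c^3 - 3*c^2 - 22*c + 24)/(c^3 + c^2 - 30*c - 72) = (c - 1)/(c + 3)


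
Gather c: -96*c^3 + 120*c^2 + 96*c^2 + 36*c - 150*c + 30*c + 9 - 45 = -96*c^3 + 216*c^2 - 84*c - 36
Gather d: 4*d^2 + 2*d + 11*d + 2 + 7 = 4*d^2 + 13*d + 9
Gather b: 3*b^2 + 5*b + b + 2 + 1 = 3*b^2 + 6*b + 3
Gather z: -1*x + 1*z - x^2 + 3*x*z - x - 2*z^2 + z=-x^2 - 2*x - 2*z^2 + z*(3*x + 2)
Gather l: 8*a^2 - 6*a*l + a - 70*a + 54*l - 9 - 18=8*a^2 - 69*a + l*(54 - 6*a) - 27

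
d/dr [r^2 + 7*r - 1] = 2*r + 7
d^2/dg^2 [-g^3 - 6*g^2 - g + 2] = -6*g - 12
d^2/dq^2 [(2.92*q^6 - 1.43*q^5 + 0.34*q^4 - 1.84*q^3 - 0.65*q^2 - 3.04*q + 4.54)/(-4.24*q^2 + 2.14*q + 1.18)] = (-629.935104*q^8 + 949.095168*q^7 + 9.44031999999987*q^6 - 385.61832*q^5 - 12.779016*q^4 + 182.449744*q^3 - 448.000128*q^2 + 353.795328*q - 100.55492)/(76.225024*q^6 - 115.416192*q^5 - 5.388192*q^4 + 54.440744*q^3 + 1.499544*q^2 - 8.939208*q - 1.643032)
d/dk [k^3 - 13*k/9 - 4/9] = 3*k^2 - 13/9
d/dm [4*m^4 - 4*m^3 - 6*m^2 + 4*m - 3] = 16*m^3 - 12*m^2 - 12*m + 4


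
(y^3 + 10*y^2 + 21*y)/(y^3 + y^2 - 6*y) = (y + 7)/(y - 2)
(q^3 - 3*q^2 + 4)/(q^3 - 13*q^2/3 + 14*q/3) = 3*(q^2 - q - 2)/(q*(3*q - 7))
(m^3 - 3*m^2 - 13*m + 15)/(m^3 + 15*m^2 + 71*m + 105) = (m^2 - 6*m + 5)/(m^2 + 12*m + 35)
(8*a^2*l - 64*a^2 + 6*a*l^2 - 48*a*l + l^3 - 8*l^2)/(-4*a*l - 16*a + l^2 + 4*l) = (-8*a^2*l + 64*a^2 - 6*a*l^2 + 48*a*l - l^3 + 8*l^2)/(4*a*l + 16*a - l^2 - 4*l)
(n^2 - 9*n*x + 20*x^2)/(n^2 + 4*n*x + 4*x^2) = (n^2 - 9*n*x + 20*x^2)/(n^2 + 4*n*x + 4*x^2)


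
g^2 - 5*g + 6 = (g - 3)*(g - 2)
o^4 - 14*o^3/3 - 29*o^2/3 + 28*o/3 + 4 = (o - 6)*(o - 1)*(o + 1/3)*(o + 2)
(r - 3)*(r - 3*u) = r^2 - 3*r*u - 3*r + 9*u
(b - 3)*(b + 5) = b^2 + 2*b - 15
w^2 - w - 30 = (w - 6)*(w + 5)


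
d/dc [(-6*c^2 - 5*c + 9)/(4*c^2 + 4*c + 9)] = (-4*c^2 - 180*c - 81)/(16*c^4 + 32*c^3 + 88*c^2 + 72*c + 81)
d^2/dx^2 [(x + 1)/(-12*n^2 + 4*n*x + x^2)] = 2*(4*(2*n + x)^2*(x + 1) - (4*n + 3*x + 1)*(-12*n^2 + 4*n*x + x^2))/(-12*n^2 + 4*n*x + x^2)^3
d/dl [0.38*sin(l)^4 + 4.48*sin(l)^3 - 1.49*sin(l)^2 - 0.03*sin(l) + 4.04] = (1.52*sin(l)^3 + 13.44*sin(l)^2 - 2.98*sin(l) - 0.03)*cos(l)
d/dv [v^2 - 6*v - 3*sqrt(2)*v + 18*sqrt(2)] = 2*v - 6 - 3*sqrt(2)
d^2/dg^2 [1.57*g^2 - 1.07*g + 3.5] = 3.14000000000000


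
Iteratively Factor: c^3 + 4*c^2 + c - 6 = (c + 3)*(c^2 + c - 2) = (c + 2)*(c + 3)*(c - 1)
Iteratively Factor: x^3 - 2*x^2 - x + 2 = (x + 1)*(x^2 - 3*x + 2) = (x - 1)*(x + 1)*(x - 2)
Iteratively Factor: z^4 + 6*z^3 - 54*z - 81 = (z + 3)*(z^3 + 3*z^2 - 9*z - 27) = (z - 3)*(z + 3)*(z^2 + 6*z + 9) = (z - 3)*(z + 3)^2*(z + 3)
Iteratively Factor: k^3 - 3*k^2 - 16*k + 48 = (k - 4)*(k^2 + k - 12) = (k - 4)*(k - 3)*(k + 4)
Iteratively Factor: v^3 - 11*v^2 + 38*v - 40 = (v - 5)*(v^2 - 6*v + 8) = (v - 5)*(v - 4)*(v - 2)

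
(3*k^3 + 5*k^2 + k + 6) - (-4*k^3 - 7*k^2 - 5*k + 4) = 7*k^3 + 12*k^2 + 6*k + 2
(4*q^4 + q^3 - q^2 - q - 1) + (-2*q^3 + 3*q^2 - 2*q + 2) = 4*q^4 - q^3 + 2*q^2 - 3*q + 1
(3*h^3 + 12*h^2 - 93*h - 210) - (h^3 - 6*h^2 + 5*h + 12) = 2*h^3 + 18*h^2 - 98*h - 222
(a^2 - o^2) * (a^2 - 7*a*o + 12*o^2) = a^4 - 7*a^3*o + 11*a^2*o^2 + 7*a*o^3 - 12*o^4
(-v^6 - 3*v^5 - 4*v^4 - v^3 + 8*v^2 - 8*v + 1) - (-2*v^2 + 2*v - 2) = -v^6 - 3*v^5 - 4*v^4 - v^3 + 10*v^2 - 10*v + 3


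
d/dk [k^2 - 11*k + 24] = 2*k - 11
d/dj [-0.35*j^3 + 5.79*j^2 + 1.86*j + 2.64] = -1.05*j^2 + 11.58*j + 1.86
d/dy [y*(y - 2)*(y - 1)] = 3*y^2 - 6*y + 2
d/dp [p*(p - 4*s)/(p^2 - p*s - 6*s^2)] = (-p*(p - 4*s)*(2*p - s) + 2*(-p + 2*s)*(-p^2 + p*s + 6*s^2))/(-p^2 + p*s + 6*s^2)^2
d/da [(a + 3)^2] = 2*a + 6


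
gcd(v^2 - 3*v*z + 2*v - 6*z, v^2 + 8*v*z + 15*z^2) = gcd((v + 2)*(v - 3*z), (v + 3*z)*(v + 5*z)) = 1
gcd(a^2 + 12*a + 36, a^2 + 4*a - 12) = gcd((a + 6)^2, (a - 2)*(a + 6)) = a + 6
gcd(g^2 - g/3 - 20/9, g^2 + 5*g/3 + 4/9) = g + 4/3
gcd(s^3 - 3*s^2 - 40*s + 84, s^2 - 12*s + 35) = s - 7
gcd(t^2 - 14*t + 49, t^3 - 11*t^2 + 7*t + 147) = t^2 - 14*t + 49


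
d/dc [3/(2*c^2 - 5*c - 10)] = 3*(5 - 4*c)/(-2*c^2 + 5*c + 10)^2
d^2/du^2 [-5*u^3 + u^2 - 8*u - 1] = 2 - 30*u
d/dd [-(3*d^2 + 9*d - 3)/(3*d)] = -1 - 1/d^2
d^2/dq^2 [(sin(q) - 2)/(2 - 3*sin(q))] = 4*(-3*sin(q)^2 - 2*sin(q) + 6)/(3*sin(q) - 2)^3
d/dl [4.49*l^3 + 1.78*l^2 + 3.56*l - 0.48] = 13.47*l^2 + 3.56*l + 3.56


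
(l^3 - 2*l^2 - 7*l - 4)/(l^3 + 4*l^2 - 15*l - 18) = (l^2 - 3*l - 4)/(l^2 + 3*l - 18)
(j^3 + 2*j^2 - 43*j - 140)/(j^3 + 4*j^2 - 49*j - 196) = (j + 5)/(j + 7)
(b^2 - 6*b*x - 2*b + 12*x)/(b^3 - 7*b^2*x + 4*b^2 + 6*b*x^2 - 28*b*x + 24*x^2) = (2 - b)/(-b^2 + b*x - 4*b + 4*x)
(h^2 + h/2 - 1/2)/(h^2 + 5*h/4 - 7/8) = 4*(h + 1)/(4*h + 7)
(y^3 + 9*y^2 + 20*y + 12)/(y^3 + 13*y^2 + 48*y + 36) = (y + 2)/(y + 6)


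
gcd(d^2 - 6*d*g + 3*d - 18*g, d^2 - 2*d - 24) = 1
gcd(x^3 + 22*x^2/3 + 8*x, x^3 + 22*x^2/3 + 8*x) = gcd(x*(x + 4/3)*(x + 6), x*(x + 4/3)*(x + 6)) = x^3 + 22*x^2/3 + 8*x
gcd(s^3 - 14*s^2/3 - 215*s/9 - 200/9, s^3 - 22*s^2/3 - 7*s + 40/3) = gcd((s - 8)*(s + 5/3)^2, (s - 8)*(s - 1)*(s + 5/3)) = s^2 - 19*s/3 - 40/3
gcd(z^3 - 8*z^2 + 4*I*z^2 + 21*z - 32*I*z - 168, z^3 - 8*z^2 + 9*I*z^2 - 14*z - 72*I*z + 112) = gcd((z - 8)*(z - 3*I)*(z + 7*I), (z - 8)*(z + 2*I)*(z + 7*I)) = z^2 + z*(-8 + 7*I) - 56*I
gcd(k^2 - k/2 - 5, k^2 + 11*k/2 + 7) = k + 2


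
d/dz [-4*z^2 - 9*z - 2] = -8*z - 9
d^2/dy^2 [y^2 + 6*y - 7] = 2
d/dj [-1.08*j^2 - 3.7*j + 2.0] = -2.16*j - 3.7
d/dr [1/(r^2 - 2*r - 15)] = 2*(1 - r)/(-r^2 + 2*r + 15)^2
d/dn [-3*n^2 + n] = 1 - 6*n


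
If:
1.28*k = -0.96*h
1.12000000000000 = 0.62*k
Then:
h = -2.41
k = 1.81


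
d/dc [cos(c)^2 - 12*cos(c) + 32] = 2*(6 - cos(c))*sin(c)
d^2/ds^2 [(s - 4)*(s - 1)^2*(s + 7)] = 12*s^2 + 6*s - 66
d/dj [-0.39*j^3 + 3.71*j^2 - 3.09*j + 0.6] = -1.17*j^2 + 7.42*j - 3.09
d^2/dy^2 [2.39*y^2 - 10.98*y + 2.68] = 4.78000000000000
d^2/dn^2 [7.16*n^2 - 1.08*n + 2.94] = 14.3200000000000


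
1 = 1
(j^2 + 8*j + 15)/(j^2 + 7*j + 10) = (j + 3)/(j + 2)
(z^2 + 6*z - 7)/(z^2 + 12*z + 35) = (z - 1)/(z + 5)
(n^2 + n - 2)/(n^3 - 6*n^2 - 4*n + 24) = (n - 1)/(n^2 - 8*n + 12)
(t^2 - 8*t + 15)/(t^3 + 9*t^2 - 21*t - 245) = (t - 3)/(t^2 + 14*t + 49)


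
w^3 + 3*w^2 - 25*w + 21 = (w - 3)*(w - 1)*(w + 7)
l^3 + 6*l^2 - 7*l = l*(l - 1)*(l + 7)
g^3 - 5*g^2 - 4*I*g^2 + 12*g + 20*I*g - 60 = (g - 5)*(g - 6*I)*(g + 2*I)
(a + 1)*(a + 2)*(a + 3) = a^3 + 6*a^2 + 11*a + 6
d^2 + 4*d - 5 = (d - 1)*(d + 5)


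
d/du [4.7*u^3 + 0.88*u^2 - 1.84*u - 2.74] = 14.1*u^2 + 1.76*u - 1.84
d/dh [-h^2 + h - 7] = 1 - 2*h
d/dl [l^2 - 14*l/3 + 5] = 2*l - 14/3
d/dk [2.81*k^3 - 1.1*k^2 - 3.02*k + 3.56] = 8.43*k^2 - 2.2*k - 3.02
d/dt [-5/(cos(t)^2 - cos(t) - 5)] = 5*(1 - 2*cos(t))*sin(t)/(sin(t)^2 + cos(t) + 4)^2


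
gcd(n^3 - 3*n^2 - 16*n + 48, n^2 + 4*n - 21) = n - 3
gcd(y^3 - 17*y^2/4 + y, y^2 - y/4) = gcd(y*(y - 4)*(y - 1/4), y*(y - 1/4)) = y^2 - y/4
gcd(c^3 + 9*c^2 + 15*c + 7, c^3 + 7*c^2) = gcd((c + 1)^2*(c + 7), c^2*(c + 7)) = c + 7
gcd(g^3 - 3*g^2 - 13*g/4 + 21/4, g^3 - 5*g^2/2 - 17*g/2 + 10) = g - 1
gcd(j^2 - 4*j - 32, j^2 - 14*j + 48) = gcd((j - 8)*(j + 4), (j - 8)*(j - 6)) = j - 8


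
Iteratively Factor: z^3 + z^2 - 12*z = (z + 4)*(z^2 - 3*z) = z*(z + 4)*(z - 3)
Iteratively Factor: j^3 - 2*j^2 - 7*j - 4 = (j - 4)*(j^2 + 2*j + 1) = (j - 4)*(j + 1)*(j + 1)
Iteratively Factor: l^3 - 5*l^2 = (l)*(l^2 - 5*l) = l^2*(l - 5)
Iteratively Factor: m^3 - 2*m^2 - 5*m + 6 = (m + 2)*(m^2 - 4*m + 3) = (m - 3)*(m + 2)*(m - 1)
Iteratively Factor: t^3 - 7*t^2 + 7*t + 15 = (t + 1)*(t^2 - 8*t + 15) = (t - 3)*(t + 1)*(t - 5)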